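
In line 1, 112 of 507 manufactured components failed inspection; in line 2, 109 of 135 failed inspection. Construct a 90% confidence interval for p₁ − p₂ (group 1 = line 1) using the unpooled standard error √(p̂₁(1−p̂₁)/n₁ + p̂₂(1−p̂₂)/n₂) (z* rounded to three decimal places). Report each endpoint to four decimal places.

p̂₁ = 112/507 = 0.22091, p̂₂ = 109/135 = 0.80741; p̂₁ − p̂₂ = -0.58650.
SE = √(0.000339462 + 0.001151857) = √0.001491319 = 0.038618.
The 90% critical value is z* = 1.645. Margin of error = 0.06353.
Interval: -0.58650 ± 0.06353 → (-0.6500, -0.5230).

(-0.6500, -0.5230)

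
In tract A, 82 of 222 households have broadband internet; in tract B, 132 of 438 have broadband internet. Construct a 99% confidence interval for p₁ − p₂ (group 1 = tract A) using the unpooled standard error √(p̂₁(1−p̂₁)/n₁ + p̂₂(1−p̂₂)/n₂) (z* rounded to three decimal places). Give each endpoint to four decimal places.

p̂₁ = 82/222 = 0.36937, p̂₂ = 132/438 = 0.30137; p̂₁ − p̂₂ = 0.06800.
SE = √(0.001049260 + 0.000480699) = √0.001529959 = 0.039115.
For 99% confidence, z* = 2.576. Margin of error = 0.10076.
So the interval runs from -0.0328 to 0.1688.

(-0.0328, 0.1688)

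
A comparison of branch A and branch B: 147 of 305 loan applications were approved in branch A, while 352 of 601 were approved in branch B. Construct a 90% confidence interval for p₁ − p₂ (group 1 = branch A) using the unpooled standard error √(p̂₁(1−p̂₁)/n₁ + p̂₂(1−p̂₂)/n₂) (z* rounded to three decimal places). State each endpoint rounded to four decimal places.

(-0.1612, -0.0462)

p̂₁ = 147/305 = 0.48197, p̂₂ = 352/601 = 0.58569; p̂₁ − p̂₂ = -0.10372.
Unpooled SE = √(p̂₁(1−p̂₁)/n₁ + p̂₂(1−p̂₂)/n₂) = √(0.000818606 + 0.000403756) = 0.034962.
z* = 1.645 at the 90% level. Margin of error = 0.05751.
So the interval runs from -0.1612 to -0.0462.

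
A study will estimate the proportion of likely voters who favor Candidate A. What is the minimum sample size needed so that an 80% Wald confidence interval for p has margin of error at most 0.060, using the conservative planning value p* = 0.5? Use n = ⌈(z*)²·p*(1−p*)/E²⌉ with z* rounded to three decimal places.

n = 115

z* = 1.282 at the 80% level.
p*(1−p*) = 0.50·0.50 = 0.2500.
(z*)²·p*(1−p*)/E² = 1.643524·0.2500/0.003600 = 114.134.
⌈114.134⌉ = 115.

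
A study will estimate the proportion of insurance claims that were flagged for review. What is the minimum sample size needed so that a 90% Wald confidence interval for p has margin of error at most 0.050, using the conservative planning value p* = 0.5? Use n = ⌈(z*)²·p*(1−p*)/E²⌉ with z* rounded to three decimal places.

n = 271

z* = 1.645 at the 90% level.
p*(1−p*) = 0.2500.
Required n before rounding: 2.706025 × 0.2500 / 0.050² = 270.602.
⌈270.602⌉ = 271.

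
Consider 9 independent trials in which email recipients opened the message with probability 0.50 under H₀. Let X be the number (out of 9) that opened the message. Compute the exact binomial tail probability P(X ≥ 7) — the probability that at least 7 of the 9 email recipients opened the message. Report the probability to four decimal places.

P = 0.0898

X ~ Binomial(n=9, p=0.50).
P(X ≥ 7) = C(9,7)·0.50^7·0.50^2 + C(9,8)·0.50^8·0.50^1 + C(9,9)·0.50^9·0.50^0.
= 0.070312 + 0.017578 + 0.001953 = 0.0898.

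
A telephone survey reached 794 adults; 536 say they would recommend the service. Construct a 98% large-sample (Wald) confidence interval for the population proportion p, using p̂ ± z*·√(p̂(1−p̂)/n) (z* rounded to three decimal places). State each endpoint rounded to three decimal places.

With x = 536 successes in n = 794, p̂ = 0.67506.
SE(p̂) = √(0.67506·0.32494/794) = 0.016621.
The 98% critical value is z* = 2.326.
Margin of error: 2.326 × 0.016621 = 0.03866.
Interval: 0.67506 ± 0.03866 → (0.636, 0.714).

(0.636, 0.714)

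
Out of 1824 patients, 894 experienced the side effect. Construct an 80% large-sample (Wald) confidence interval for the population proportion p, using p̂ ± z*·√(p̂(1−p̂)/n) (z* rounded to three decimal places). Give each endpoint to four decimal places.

With x = 894 successes in n = 1824, p̂ = 0.49013.
Standard error of p̂: √(0.249903/1824) = √0.000137008 = 0.011705.
z* = 1.282 at the 80% level.
Margin of error: 1.282 × 0.011705 = 0.01501.
Interval: 0.49013 ± 0.01501 → (0.4751, 0.5051).

(0.4751, 0.5051)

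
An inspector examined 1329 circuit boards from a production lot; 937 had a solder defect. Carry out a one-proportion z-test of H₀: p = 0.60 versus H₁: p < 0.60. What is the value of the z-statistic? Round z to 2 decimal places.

z = 7.82

With x = 937 successes in n = 1329, p̂ = 0.70504.
SE₀ = √(0.60·0.40/1329) = 0.013438.
z = (p̂ − p₀)/SE = (0.70504 − 0.60)/0.013438 = 7.82.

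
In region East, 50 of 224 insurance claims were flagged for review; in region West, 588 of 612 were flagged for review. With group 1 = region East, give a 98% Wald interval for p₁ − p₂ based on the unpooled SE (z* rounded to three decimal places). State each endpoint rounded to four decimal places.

p̂₁ = 0.22321, p̂₂ = 0.96078, so the observed difference is -0.73757.
SE = √(0.000774061 + 0.000061565) = √0.000835626 = 0.028907.
z* = 2.326 at the 98% level. Margin of error = 0.06724.
CI: -0.73757 ± 0.06724 = (-0.8048, -0.6703).

(-0.8048, -0.6703)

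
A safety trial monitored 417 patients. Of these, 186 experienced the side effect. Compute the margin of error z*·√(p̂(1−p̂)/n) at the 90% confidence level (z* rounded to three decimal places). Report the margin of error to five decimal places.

ME = 0.04004

With x = 186 successes in n = 417, p̂ = 0.44604.
SE = √(p̂(1−p̂)/n) = √(0.247089/417) = 0.024342.
The 90% critical value is z* = 1.645.
So ME = 0.04004.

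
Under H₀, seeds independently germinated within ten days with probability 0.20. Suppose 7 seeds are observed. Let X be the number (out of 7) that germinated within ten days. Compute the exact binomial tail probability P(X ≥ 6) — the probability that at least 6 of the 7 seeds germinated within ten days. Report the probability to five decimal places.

X is binomial with n = 7 and p = 0.20.
P(X ≥ 6) = C(7,6)·0.20^6·0.80^1 + C(7,7)·0.20^7·0.80^0.
= 0.000358 + 0.000013 = 0.00037.

P = 0.00037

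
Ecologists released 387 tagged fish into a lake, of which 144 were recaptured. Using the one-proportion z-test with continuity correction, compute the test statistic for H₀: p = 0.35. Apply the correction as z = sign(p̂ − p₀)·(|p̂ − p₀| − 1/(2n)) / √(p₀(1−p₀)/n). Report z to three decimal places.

p̂ = 144/387 = 0.37209. p̂ − p₀ = 0.022093.
Continuity correction 1/(2n) = 1/774 = 0.001292.
Corrected numerator: |0.022093| − 0.001292 = 0.020801.
Null standard error: √(0.35·0.65/387) = √0.000587855 = 0.024246.
z = +0.020801/0.024246 = 0.858.

z = 0.858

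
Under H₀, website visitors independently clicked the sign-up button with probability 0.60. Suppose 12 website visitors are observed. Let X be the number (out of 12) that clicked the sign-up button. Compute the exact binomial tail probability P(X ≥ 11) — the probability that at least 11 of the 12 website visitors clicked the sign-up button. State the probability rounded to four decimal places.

P = 0.0196

X ~ Binomial(n=12, p=0.60).
P(X ≥ 11) = C(12,11)·0.60^11·0.40^1 + C(12,12)·0.60^12·0.40^0.
= 0.017414 + 0.002177 = 0.0196.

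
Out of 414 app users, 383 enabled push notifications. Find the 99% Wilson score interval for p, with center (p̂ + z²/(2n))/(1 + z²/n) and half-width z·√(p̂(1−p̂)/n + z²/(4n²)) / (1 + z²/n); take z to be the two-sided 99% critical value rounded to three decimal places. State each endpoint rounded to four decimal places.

p̂ = 383/414 = 0.92512; z = 2.576, so z² = 6.635776.
Denominator 1 + z²/n = 1 + 6.635776/414 = 1.016028.
Center = (0.92512 + 0.008014)/1.016028 = 0.91841.
Radicand: p̂(1−p̂)/n + z²/(4n²) = 0.000167324 + 0.000009679 = 0.000177003.
Half-width = 2.576·√0.000177003/1.016028 = 0.03373.
CI: 0.91841 ± 0.03373 = (0.8847, 0.9521).

(0.8847, 0.9521)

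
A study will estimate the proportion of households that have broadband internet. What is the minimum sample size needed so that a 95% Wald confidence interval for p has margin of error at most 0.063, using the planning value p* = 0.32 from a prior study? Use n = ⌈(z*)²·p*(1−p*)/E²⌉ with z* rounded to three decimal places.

The 95% critical value is z* = 1.960.
p*(1−p*) = 0.2176.
(z*)²·p*(1−p*)/E² = 3.841600·0.2176/0.003969 = 210.615.
⌈210.615⌉ = 211.

n = 211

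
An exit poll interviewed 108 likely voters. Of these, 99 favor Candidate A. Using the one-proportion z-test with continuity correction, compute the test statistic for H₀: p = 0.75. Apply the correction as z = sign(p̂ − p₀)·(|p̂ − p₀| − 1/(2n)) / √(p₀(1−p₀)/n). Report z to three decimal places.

The sample proportion is 99/108 = 0.91667. p̂ − p₀ = 0.166667.
1/(2n) = 0.004630.
Corrected numerator: |0.166667| − 0.004630 = 0.162037.
Under H₀, SE = √(p₀(1−p₀)/n) = √(0.75·0.25/108) = √0.001736111 = 0.041667.
z = +0.162037/0.041667 = 3.889.

z = 3.889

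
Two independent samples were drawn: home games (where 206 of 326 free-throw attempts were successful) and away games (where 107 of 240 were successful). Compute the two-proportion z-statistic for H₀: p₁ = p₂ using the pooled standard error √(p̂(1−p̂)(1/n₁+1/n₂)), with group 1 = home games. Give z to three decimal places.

z = 4.400

Sample proportions: p̂₁ = 206/326 = 0.63190 and p̂₂ = 107/240 = 0.44583.
Pooled p̂ = (206+107)/(326+240) = 313/566 = 0.55300.
SE = √[p̂(1−p̂)(1/n₁+1/n₂)] = √[0.55300·0.44700·(1/326+1/240)] ≈ 0.042287.
z = (p̂₁ − p̂₂)/SE = (0.63190 − 0.44583)/0.042287 = 0.18607/0.042287 = 4.400.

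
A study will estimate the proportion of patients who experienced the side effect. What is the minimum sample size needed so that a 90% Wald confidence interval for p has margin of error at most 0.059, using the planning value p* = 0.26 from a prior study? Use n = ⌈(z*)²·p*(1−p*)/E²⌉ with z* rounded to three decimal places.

The 90% critical value is z* = 1.645.
p*(1−p*) = 0.26·0.74 = 0.1924.
Required n before rounding: 2.706025 × 0.1924 / 0.059² = 149.566.
Rounding up, n = 150.

n = 150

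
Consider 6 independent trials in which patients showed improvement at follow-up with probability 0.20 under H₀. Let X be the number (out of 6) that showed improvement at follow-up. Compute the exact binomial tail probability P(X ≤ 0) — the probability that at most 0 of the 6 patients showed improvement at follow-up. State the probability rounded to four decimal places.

P = 0.2621

X ~ Binomial(n=6, p=0.20).
P(X ≤ 0) = C(6,0)·0.20^0·0.80^6.
= 0.262144 = 0.2621.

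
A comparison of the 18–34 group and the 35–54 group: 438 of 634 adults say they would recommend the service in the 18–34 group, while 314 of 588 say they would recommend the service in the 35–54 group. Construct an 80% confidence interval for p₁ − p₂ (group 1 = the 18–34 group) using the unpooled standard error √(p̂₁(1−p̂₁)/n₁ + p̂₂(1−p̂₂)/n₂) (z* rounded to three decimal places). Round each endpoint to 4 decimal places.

(0.1215, 0.1922)

p̂₁ = 438/634 = 0.69085, p̂₂ = 314/588 = 0.53401; p̂₁ − p̂₂ = 0.15684.
Unpooled SE = √(p̂₁(1−p̂₁)/n₁ + p̂₂(1−p̂₂)/n₂) = √(0.000336870 + 0.000423203) = 0.027569.
The 80% critical value is z* = 1.282. Margin of error = 0.03534.
CI: 0.15684 ± 0.03534 = (0.1215, 0.1922).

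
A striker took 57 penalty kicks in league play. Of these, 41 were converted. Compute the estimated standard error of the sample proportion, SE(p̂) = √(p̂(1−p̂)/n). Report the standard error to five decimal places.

The sample proportion is 41/57 = 0.71930.
p̂(1−p̂) = 0.71930·0.28070 = 0.201908.
Dividing by n and taking the root: √0.003542246 = 0.05952.

SE = 0.05952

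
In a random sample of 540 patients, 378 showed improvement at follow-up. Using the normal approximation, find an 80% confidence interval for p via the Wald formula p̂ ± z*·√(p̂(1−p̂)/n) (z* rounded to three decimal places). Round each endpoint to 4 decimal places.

Sample proportion p̂ = 378/540 = 0.70000.
SE = √(p̂(1−p̂)/n) = √(0.210000/540) = 0.019720.
For 80% confidence, z* = 1.282.
Margin of error: 1.282 × 0.019720 = 0.02528.
So the interval runs from 0.6747 to 0.7253.

(0.6747, 0.7253)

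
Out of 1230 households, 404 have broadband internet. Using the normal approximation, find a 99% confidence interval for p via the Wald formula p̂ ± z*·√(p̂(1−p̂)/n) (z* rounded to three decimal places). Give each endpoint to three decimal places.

The sample proportion is 404/1230 = 0.32846.
SE = √(p̂(1−p̂)/n) = √(0.220572/1230) = 0.013391.
The 99% critical value is z* = 2.576.
Margin = 2.576·0.013391 = 0.03450.
So the interval runs from 0.294 to 0.363.

(0.294, 0.363)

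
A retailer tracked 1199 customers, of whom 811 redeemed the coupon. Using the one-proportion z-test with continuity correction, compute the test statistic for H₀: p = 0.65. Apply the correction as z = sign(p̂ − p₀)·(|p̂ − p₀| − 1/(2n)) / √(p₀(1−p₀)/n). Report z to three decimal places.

z = 1.886

The sample proportion is 811/1199 = 0.67640. p̂ − p₀ = 0.026397.
Continuity correction 1/(2n) = 1/2398 = 0.000417.
Corrected numerator: |0.026397| − 0.000417 = 0.025980.
Under H₀, SE = √(p₀(1−p₀)/n) = √(0.65·0.35/1199) = √0.000189741 = 0.013775.
z = (+)0.025980/0.013775 = 1.886.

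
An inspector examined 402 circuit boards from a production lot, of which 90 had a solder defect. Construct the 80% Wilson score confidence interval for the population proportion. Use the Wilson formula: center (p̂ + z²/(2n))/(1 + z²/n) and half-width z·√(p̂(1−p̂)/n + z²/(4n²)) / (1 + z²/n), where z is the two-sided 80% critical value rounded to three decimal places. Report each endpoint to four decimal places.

(0.1984, 0.2516)

p̂ = 90/402 = 0.22388; z = 1.282, so z² = 1.643524.
1 + z²/n = 1.004088.
Adjusted center: (0.22388 + z²/(2n))/1.004088 = 0.22500.
Radicand: p̂(1−p̂)/n + z²/(4n²) = 0.000432234 + 0.000002543 = 0.000434777.
Half-width = 1.282·√0.000434777/1.004088 = 0.02662.
CI: 0.22500 ± 0.02662 = (0.1984, 0.2516).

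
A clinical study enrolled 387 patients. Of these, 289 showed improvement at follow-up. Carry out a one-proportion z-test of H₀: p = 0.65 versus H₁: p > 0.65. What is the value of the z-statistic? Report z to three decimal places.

With x = 289 successes in n = 387, p̂ = 0.74677.
SE₀ = √(0.65·0.35/387) = 0.024246.
z = (p̂ − p₀)/SE = (0.74677 − 0.65)/0.024246 = 3.991.

z = 3.991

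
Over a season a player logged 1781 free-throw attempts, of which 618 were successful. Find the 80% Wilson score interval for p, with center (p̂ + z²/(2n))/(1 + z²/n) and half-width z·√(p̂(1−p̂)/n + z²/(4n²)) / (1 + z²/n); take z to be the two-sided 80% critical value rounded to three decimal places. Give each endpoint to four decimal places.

(0.3327, 0.3616)

Here p̂ = 618/1781 = 0.34700 and z = 1.282 (z² = 1.643524).
Denominator 1 + z²/n = 1 + 1.643524/1781 = 1.000923.
Center = (0.34700 + 0.000461)/1.000923 = 0.34714.
Radicand: p̂(1−p̂)/n + z²/(4n²) = 0.000127226 + 0.000000130 = 0.000127356.
Half-width = z·√(radicand)/denom = 1.282·0.011285/1.000923 = 0.01445.
CI: 0.34714 ± 0.01445 = (0.3327, 0.3616).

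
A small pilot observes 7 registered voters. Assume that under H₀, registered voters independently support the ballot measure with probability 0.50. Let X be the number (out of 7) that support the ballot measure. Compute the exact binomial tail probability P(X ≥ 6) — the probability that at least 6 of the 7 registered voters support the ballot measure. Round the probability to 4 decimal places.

P = 0.0625

X is binomial with n = 7 and p = 0.50.
P(X ≥ 6) = C(7,6)·0.50^6·0.50^1 + C(7,7)·0.50^7·0.50^0.
= 0.054688 + 0.007812 = 0.0625.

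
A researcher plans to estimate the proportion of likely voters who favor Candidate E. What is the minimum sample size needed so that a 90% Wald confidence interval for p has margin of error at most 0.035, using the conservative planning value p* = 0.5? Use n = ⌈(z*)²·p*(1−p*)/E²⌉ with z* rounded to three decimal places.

n = 553

The 90% critical value is z* = 1.645.
p*(1−p*) = 0.2500.
Required n before rounding: 2.706025 × 0.2500 / 0.035² = 552.250.
Rounding up, n = 553.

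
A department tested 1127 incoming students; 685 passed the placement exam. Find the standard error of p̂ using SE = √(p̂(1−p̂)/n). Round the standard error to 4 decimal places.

SE = 0.0145

p̂ = 685/1127 = 0.60781.
p̂(1−p̂) = 0.60781·0.39219 = 0.238377.
Dividing by n and taking the root: √0.000211515 = 0.0145.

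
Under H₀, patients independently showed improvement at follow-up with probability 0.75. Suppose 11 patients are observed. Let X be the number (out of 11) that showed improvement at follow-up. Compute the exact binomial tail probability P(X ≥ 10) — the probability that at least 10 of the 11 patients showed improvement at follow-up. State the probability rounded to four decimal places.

P = 0.1971

X is binomial with n = 11 and p = 0.75.
P(X ≥ 10) = C(11,10)·0.75^10·0.25^1 + C(11,11)·0.75^11·0.25^0.
= 0.154862 + 0.042235 = 0.1971.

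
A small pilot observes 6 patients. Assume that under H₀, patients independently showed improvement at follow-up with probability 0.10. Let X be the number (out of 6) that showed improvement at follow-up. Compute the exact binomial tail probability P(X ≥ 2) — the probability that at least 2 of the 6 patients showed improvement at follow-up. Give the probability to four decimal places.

X ~ Binomial(n=6, p=0.10).
P(X ≥ 2) = Σ_{j=2}^{6} C(6,j)·0.10^j·0.90^{6−j}.
= 0.098415 + 0.014580 + 0.001215 + 0.000054 + 0.000001 = 0.1143.

P = 0.1143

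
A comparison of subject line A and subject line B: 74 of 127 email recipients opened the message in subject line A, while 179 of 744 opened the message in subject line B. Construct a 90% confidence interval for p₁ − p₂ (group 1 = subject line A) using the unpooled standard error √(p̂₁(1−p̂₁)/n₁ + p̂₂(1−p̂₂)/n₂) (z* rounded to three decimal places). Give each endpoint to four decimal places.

p̂₁ = 74/127 = 0.58268, p̂₂ = 179/744 = 0.24059; p̂₁ − p̂₂ = 0.34209.
Unpooled SE = √(p̂₁(1−p̂₁)/n₁ + p̂₂(1−p̂₂)/n₂) = √(0.001914681 + 0.000245574) = 0.046479.
The 90% critical value is z* = 1.645. Margin of error = 0.07646.
So the interval runs from 0.2656 to 0.4185.

(0.2656, 0.4185)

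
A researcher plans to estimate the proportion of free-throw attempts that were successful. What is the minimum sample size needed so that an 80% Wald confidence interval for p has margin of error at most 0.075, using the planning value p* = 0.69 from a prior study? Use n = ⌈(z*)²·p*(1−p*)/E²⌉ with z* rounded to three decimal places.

For 80% confidence, z* = 1.282.
p*(1−p*) = 0.2139.
(z*)²·p*(1−p*)/E² = 1.643524·0.2139/0.005625 = 62.498.
⌈62.498⌉ = 63.

n = 63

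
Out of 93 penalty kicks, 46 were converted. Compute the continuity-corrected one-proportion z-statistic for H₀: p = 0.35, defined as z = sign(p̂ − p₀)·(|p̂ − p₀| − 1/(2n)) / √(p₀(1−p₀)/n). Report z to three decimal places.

Sample proportion p̂ = 46/93 = 0.49462. p̂ − p₀ = 0.144624.
1/(2n) = 0.005376.
Corrected numerator: |0.144624| − 0.005376 = 0.139248.
Null standard error: √(0.35·0.65/93) = √0.002446237 = 0.049459.
z = +0.139248/0.049459 = 2.815.

z = 2.815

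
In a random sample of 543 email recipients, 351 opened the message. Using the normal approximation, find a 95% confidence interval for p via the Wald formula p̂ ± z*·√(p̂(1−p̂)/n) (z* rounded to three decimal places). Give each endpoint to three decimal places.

With x = 351 successes in n = 543, p̂ = 0.64641.
Standard error of p̂: √(0.228564/543) = √0.000420929 = 0.020517.
z* = 1.960 at the 95% level.
Margin of error: 1.960 × 0.020517 = 0.04021.
So the interval runs from 0.606 to 0.687.

(0.606, 0.687)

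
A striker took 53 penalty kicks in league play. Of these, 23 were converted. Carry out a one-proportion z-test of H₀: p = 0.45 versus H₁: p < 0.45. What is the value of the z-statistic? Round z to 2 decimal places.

Sample proportion p̂ = 23/53 = 0.43396.
SE₀ = √(0.45·0.55/53) = 0.068336.
z = (p̂ − p₀)/SE = (0.43396 − 0.45)/0.068336 = -0.23.

z = -0.23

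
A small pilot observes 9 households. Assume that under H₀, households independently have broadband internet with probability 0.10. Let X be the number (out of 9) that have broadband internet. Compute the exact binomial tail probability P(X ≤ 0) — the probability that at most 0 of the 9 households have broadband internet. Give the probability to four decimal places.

P = 0.3874

X ~ Binomial(n=9, p=0.10).
P(X ≤ 0) = C(9,0)·0.10^0·0.90^9.
= 0.387420 = 0.3874.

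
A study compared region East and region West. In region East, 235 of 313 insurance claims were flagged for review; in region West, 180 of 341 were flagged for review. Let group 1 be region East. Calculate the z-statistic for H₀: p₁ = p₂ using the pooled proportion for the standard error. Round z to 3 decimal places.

z = 5.914

p̂₁ = 235/313 = 0.75080, p̂₂ = 180/341 = 0.52786.
Pooled p̂ = (235+180)/(313+341) = 415/654 = 0.63456.
SE = √[p̂(1−p̂)(1/n₁+1/n₂)] = √[0.63456·0.36544·(1/313+1/341)] ≈ 0.037695.
z = 0.22294/0.037695 = 5.914.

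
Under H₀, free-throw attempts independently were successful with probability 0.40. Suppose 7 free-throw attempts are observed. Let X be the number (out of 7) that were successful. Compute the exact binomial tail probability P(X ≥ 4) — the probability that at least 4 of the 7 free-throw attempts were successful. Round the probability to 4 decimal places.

X ~ Binomial(n=7, p=0.40).
P(X ≥ 4) = C(7,4)·0.40^4·0.60^3 + C(7,5)·0.40^5·0.60^2 + C(7,6)·0.40^6·0.60^1 + C(7,7)·0.40^7·0.60^0.
= 0.193536 + 0.077414 + 0.017203 + 0.001638 = 0.2898.

P = 0.2898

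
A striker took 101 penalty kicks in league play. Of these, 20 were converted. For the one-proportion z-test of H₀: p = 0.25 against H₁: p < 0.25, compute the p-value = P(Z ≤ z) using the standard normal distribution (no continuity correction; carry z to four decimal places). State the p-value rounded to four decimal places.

The sample proportion is 20/101 = 0.19802.
Null standard error: √(0.25·0.75/101) = √0.001856436 = 0.043086.
z = (p̂ − p₀)/SE = (20/101 − 0.25)/0.043086 ≈ -1.2064.
From the standard normal, P(Z ≤ z) = 0.1138.

p-value = 0.1138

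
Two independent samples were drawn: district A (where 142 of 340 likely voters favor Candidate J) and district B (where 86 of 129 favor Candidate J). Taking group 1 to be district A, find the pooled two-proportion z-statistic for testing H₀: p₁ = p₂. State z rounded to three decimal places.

p̂₁ = 142/340 = 0.41765, p̂₂ = 86/129 = 0.66667.
Pooling: p̂ = 228/469 = 0.48614.
Pooled SE = √[0.2498079·0.01069311] ≈ 0.051684.
z = (p̂₁ − p̂₂)/SE = (0.41765 − 0.66667)/0.051684 = -0.24902/0.051684 = -4.818.

z = -4.818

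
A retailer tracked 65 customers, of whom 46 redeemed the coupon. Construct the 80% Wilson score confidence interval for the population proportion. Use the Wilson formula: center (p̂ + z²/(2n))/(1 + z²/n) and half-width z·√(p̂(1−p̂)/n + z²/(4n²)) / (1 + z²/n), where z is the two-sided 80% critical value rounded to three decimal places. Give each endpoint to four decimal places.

p̂ = 46/65 = 0.70769; z = 1.282, so z² = 1.643524.
Denominator 1 + z²/n = 1 + 1.643524/65 = 1.025285.
Center = (0.70769 + 0.012642)/1.025285 = 0.70257.
Radicand: p̂(1−p̂)/n + z²/(4n²) = 0.003182522 + 0.000097250 = 0.003279772.
Half-width = 1.282·√0.003279772/1.025285 = 0.07161.
CI: 0.70257 ± 0.07161 = (0.6310, 0.7742).

(0.6310, 0.7742)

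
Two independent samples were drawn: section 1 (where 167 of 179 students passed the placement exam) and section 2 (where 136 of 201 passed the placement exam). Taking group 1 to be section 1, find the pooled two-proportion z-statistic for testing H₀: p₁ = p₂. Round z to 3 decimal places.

p̂₁ = 167/179 = 0.93296, p̂₂ = 136/201 = 0.67662.
Pooling: p̂ = 303/380 = 0.79737.
SE = √[p̂(1−p̂)(1/n₁+1/n₂)] = √[0.79737·0.20263·(1/179+1/201)] ≈ 0.041310.
z = 0.25634/0.041310 = 6.205.

z = 6.205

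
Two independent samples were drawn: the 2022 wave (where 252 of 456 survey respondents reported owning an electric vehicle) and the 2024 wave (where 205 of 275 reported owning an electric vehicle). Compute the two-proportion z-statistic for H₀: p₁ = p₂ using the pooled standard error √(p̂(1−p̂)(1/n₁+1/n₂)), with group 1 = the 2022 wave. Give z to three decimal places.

Sample proportions: p̂₁ = 252/456 = 0.55263 and p̂₂ = 205/275 = 0.74545.
Pooled p̂ = (252+205)/(456+275) = 457/731 = 0.62517.
Pooled SE = √[0.2343322·0.00582935] ≈ 0.036959.
z = -0.19282/0.036959 = -5.217.

z = -5.217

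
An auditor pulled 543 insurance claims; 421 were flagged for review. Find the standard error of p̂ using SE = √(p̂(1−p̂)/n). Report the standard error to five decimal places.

The sample proportion is 421/543 = 0.77532.
p̂(1−p̂) = 0.174199.
SE = √(0.174199/543) = 0.01791.

SE = 0.01791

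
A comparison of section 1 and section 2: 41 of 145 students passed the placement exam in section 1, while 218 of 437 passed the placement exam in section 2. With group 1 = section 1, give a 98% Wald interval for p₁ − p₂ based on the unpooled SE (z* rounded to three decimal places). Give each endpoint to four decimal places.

(-0.3194, -0.1128)

p̂₁ = 0.28276, p̂₂ = 0.49886, so the observed difference is -0.21610.
SE = √(0.001398663 + 0.000572079) = √0.001970742 = 0.044393.
The 98% critical value is z* = 2.326. Margin of error = 0.10326.
So the interval runs from -0.3194 to -0.1128.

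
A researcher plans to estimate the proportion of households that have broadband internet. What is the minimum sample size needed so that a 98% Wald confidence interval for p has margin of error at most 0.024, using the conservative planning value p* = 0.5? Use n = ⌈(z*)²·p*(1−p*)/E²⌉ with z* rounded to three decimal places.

n = 2349

z* = 2.326 at the 98% level.
p*(1−p*) = 0.50·0.50 = 0.2500.
Required n before rounding: 5.410276 × 0.2500 / 0.024² = 2348.210.
⌈2348.210⌉ = 2349.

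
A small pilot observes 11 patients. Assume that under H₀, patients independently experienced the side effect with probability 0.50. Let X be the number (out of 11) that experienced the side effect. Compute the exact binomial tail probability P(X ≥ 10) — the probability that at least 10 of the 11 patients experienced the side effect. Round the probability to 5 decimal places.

X is binomial with n = 11 and p = 0.50.
P(X ≥ 10) = C(11,10)·0.50^10·0.50^1 + C(11,11)·0.50^11·0.50^0.
= 0.005371 + 0.000488 = 0.00586.

P = 0.00586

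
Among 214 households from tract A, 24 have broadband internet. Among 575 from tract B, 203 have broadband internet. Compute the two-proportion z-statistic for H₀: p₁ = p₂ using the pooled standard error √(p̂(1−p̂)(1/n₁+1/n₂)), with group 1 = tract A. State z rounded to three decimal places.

z = -6.645

p̂₁ = 24/214 = 0.11215, p̂₂ = 203/575 = 0.35304.
Pooled p̂ = (24+203)/(214+575) = 227/789 = 0.28771.
SE = √[p̂(1−p̂)(1/n₁+1/n₂)] = √[0.28771·0.71229·(1/214+1/575)] ≈ 0.036249.
z = -0.24089/0.036249 = -6.645.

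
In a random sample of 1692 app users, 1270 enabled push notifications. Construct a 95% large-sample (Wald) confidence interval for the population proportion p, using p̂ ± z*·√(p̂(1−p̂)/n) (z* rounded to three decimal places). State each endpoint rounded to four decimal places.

(0.7300, 0.7712)

p̂ = 1270/1692 = 0.75059.
SE = √(p̂(1−p̂)/n) = √(0.187204/1692) = 0.010519.
For 95% confidence, z* = 1.960.
Margin of error: 1.960 × 0.010519 = 0.02062.
CI: 0.75059 ± 0.02062 = (0.7300, 0.7712).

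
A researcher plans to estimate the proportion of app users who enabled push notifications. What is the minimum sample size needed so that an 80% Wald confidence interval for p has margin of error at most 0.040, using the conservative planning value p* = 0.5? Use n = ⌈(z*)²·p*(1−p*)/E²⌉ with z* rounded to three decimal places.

n = 257

The 80% critical value is z* = 1.282.
p*(1−p*) = 0.50·0.50 = 0.2500.
Required n before rounding: 1.643524 × 0.2500 / 0.040² = 256.801.
⌈256.801⌉ = 257.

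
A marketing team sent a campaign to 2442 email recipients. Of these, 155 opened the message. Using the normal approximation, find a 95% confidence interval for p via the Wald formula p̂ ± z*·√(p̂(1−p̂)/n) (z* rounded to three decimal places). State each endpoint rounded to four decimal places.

(0.0538, 0.0731)

p̂ = 155/2442 = 0.06347.
SE(p̂) = √(0.06347·0.93653/2442) = 0.004934.
For 95% confidence, z* = 1.960.
Margin = 1.960·0.004934 = 0.00967.
So the interval runs from 0.0538 to 0.0731.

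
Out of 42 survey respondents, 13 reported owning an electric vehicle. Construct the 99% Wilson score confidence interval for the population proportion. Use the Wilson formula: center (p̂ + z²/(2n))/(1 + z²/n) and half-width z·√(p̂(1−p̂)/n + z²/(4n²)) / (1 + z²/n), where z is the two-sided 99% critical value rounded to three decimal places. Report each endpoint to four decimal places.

Here p̂ = 13/42 = 0.30952 and z = 2.576 (z² = 6.635776).
1 + z²/n = 1.157995.
Adjusted center: (0.30952 + z²/(2n))/1.157995 = 0.33551.
Radicand: p̂(1−p̂)/n + z²/(4n²) = 0.005088543 + 0.000940444 = 0.006028987.
Half-width = z·√(radicand)/denom = 2.576·0.077647/1.157995 = 0.17273.
CI: 0.33551 ± 0.17273 = (0.1628, 0.5082).

(0.1628, 0.5082)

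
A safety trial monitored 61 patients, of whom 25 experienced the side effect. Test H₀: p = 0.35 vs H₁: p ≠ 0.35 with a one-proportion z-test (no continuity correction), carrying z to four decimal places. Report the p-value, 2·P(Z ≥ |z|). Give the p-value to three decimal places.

p̂ = 25/61 = 0.40984.
Under H₀, SE = √(p₀(1−p₀)/n) = √(0.35·0.65/61) = √0.003729508 = 0.061070.
Test statistic (full precision, shown to 4 dp): z = (25/61 − 0.35)/SE₀ ≈ 0.9798.
From the standard normal, 2·P(Z ≥ |z|) = 0.327.

p-value = 0.327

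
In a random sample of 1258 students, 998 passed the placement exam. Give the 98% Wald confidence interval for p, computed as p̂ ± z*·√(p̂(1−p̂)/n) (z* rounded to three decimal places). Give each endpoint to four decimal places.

The sample proportion is 998/1258 = 0.79332.
SE(p̂) = √(0.79332·0.20668/1258) = 0.011416.
The 98% critical value is z* = 2.326.
Margin of error: 2.326 × 0.011416 = 0.02655.
CI: 0.79332 ± 0.02655 = (0.7668, 0.8199).

(0.7668, 0.8199)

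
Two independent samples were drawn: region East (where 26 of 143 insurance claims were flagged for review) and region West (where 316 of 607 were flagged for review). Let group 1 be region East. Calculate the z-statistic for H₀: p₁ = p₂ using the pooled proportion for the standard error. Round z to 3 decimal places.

z = -7.317

Sample proportions: p̂₁ = 26/143 = 0.18182 and p̂₂ = 316/607 = 0.52059.
Pooled p̂ = (26+316)/(143+607) = 342/750 = 0.45600.
Pooled SE = √[0.2480640·0.00864045] ≈ 0.046297.
z = -0.33877/0.046297 = -7.317.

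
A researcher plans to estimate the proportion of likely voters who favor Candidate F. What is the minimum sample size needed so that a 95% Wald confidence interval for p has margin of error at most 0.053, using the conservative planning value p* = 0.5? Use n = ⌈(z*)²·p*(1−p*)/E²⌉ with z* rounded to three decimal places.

The 95% critical value is z* = 1.960.
p*(1−p*) = 0.50·0.50 = 0.2500.
(z*)²·p*(1−p*)/E² = 3.841600·0.2500/0.002809 = 341.901.
Rounding up, n = 342.

n = 342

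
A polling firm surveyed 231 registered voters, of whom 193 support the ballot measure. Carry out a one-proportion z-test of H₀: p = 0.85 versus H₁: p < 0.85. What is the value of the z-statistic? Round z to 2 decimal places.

z = -0.62

With x = 193 successes in n = 231, p̂ = 0.83550.
SE₀ = √(0.85·0.15/231) = 0.023494.
Test statistic: z = -0.01450/0.023494 = -0.62.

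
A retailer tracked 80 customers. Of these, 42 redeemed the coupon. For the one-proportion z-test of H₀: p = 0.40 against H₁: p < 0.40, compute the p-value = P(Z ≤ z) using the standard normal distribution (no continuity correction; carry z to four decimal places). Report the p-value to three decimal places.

p̂ = 42/80 = 0.52500.
Null standard error: √(0.40·0.60/80) = √0.003000000 = 0.054772.
Test statistic (full precision, shown to 4 dp): z = (42/80 − 0.40)/SE₀ ≈ 2.2822.
p-value = P(Z ≤ z) with z = 2.2822 → 0.989.

p-value = 0.989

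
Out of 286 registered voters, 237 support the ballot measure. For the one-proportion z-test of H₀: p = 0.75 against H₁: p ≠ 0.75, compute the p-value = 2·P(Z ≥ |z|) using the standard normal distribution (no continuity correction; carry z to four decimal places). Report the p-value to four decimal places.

With x = 237 successes in n = 286, p̂ = 0.82867.
Under H₀, SE = √(p₀(1−p₀)/n) = √(0.75·0.25/286) = √0.000655594 = 0.025605.
z = (p̂ − p₀)/SE = (237/286 − 0.75)/0.025605 ≈ 3.0725.
From the standard normal, 2·P(Z ≥ |z|) = 0.0021.

p-value = 0.0021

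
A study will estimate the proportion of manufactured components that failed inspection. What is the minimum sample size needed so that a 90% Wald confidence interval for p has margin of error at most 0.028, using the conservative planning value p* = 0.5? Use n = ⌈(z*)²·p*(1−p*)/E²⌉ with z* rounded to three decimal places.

z* = 1.645 at the 90% level.
p*(1−p*) = 0.2500.
(z*)²·p*(1−p*)/E² = 2.706025·0.2500/0.000784 = 862.891.
Rounding up, n = 863.

n = 863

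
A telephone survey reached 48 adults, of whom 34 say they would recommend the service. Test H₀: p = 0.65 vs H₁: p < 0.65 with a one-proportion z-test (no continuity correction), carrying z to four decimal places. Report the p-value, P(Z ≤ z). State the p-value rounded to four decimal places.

p-value = 0.8016

With x = 34 successes in n = 48, p̂ = 0.70833.
Null standard error: √(0.65·0.35/48) = √0.004739583 = 0.068845.
Test statistic (full precision, shown to 4 dp): z = (34/48 − 0.65)/SE₀ ≈ 0.8473.
p-value = P(Z ≤ z) with z = 0.8473 → 0.8016.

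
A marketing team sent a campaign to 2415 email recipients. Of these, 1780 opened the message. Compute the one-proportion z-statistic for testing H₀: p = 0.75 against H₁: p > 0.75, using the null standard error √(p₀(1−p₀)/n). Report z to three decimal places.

z = -1.469

The sample proportion is 1780/2415 = 0.73706.
SE₀ = √(0.75·0.25/2415) = 0.008811.
z = (p̂ − p₀)/SE = (0.73706 − 0.75)/0.008811 = -1.469.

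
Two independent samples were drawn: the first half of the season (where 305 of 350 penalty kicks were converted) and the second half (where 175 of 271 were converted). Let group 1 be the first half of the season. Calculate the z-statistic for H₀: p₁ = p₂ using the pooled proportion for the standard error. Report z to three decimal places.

Sample proportions: p̂₁ = 305/350 = 0.87143 and p̂₂ = 175/271 = 0.64576.
Pooled p̂ = (305+175)/(350+271) = 480/621 = 0.77295.
Pooled SE = √[0.1755000·0.00654718] ≈ 0.033897.
z = (p̂₁ − p̂₂)/SE = (0.87143 − 0.64576)/0.033897 = 0.22567/0.033897 = 6.658.

z = 6.658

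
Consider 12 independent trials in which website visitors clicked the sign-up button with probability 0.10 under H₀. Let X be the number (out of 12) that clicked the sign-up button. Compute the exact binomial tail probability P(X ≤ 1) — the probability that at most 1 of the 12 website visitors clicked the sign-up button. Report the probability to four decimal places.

P = 0.6590

X ~ Binomial(n=12, p=0.10).
P(X ≤ 1) = C(12,0)·0.10^0·0.90^12 + C(12,1)·0.10^1·0.90^11.
= 0.282430 + 0.376573 = 0.6590.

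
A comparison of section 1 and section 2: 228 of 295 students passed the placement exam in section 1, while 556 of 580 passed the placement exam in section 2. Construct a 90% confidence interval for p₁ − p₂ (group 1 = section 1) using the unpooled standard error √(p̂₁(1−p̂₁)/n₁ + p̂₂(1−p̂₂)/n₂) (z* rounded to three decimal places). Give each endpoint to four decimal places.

(-0.2281, -0.1434)

p̂₁ = 228/295 = 0.77288, p̂₂ = 556/580 = 0.95862; p̂₁ − p̂₂ = -0.18574.
Unpooled SE = √(p̂₁(1−p̂₁)/n₁ + p̂₂(1−p̂₂)/n₂) = √(0.000595036 + 0.000068391) = 0.025757.
The 90% critical value is z* = 1.645. Margin of error = 0.04237.
CI: -0.18574 ± 0.04237 = (-0.2281, -0.1434).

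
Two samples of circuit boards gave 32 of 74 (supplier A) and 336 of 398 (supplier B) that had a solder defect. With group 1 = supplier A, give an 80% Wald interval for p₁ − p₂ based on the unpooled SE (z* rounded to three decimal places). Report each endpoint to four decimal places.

p̂₁ = 0.43243, p̂₂ = 0.84422, so the observed difference is -0.41179.
SE = √(0.003316684 + 0.000330432) = √0.003647116 = 0.060391.
For 80% confidence, z* = 1.282. Margin = 1.282·0.060391 = 0.07742.
So the interval runs from -0.4892 to -0.3344.

(-0.4892, -0.3344)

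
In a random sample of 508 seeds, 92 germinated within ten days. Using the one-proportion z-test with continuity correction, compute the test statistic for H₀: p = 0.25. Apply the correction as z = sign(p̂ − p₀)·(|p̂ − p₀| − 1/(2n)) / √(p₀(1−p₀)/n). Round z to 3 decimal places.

The sample proportion is 92/508 = 0.18110. p̂ − p₀ = -0.068898.
1/(2n) = 0.000984.
Corrected numerator: |-0.068898| − 0.000984 = 0.067914.
SE₀ = √(0.25·0.75/508) = 0.019212.
z = −0.067914/0.019212 = -3.535.

z = -3.535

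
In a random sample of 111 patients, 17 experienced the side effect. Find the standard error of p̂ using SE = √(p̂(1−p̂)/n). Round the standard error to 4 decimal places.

SE = 0.0342

With x = 17 successes in n = 111, p̂ = 0.15315.
p̂(1−p̂) = 0.15315·0.84685 = 0.129695.
Dividing by n and taking the root: √0.001168423 = 0.0342.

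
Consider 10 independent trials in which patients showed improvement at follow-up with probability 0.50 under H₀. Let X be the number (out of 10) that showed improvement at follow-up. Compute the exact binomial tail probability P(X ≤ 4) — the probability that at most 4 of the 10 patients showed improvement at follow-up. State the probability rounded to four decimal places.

X is binomial with n = 10 and p = 0.50.
P(X ≤ 4) = Σ_{j=0}^{4} C(10,j)·0.50^j·0.50^{10−j}.
= 0.000977 + 0.009766 + 0.043945 + 0.117188 + 0.205078 = 0.3770.

P = 0.3770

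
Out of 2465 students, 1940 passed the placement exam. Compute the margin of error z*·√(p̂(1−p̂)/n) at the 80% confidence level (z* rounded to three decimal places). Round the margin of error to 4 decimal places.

ME = 0.0106

p̂ = 1940/2465 = 0.78702.
SE = √(p̂(1−p̂)/n) = √(0.167621/2465) = 0.008246.
z* = 1.282 at the 80% level.
So ME = 0.0106.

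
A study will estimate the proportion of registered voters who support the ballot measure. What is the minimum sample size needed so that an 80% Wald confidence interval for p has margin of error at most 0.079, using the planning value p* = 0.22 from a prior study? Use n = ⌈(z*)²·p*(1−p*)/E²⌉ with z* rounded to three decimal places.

n = 46

For 80% confidence, z* = 1.282.
p*(1−p*) = 0.1716.
Required n before rounding: 1.643524 × 0.1716 / 0.079² = 45.190.
⌈45.190⌉ = 46.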